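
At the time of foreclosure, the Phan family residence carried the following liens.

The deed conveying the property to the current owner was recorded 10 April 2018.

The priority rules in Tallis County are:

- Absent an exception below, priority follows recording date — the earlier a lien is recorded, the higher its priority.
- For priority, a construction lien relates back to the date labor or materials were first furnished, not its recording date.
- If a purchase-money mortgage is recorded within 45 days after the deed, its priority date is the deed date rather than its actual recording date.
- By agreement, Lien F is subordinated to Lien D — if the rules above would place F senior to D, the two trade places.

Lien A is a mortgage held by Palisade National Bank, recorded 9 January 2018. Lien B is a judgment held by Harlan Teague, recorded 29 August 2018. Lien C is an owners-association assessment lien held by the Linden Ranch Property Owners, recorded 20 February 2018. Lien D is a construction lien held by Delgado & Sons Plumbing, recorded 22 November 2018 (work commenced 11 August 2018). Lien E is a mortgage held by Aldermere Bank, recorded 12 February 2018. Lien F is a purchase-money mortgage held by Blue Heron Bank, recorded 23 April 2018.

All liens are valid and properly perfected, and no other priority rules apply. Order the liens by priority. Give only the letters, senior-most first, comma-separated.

A, E, C, D, F, B

Effective dates: D's effective date is 11 August 2018, when work began; F's effective date is the deed date, 10 April 2018.
By effective date: A (9 January 2018), E (12 February 2018), C (20 February 2018), F (10 April 2018), D (11 August 2018), B (29 August 2018).
F is senior to D before the subordination, so the two trade places.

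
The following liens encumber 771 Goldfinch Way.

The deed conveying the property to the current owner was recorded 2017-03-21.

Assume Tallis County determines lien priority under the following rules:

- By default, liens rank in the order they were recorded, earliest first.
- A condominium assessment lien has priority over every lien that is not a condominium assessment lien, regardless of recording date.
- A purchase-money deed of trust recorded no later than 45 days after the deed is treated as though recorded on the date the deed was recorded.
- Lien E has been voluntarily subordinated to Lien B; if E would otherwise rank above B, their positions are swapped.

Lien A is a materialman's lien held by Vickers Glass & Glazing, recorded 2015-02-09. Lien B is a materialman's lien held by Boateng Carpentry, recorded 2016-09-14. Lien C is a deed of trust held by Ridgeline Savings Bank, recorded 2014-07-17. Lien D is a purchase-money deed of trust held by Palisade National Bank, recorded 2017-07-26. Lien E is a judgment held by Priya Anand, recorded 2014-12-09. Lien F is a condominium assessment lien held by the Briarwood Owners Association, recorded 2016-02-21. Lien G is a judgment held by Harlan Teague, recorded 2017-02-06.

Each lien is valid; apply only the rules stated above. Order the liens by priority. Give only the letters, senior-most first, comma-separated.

F, C, B, A, E, G, D

Adjusting effective dates: D was recorded 127 days after the deed — beyond 45 days — so no relation-back applies.
F is a condominium assessment lien, so it outranks all other liens regardless of date.
The other liens, earliest effective date first: C (2014-07-17), E (2014-12-09), A (2015-02-09), B (2016-09-14), G (2017-02-06), D (2017-07-26).
E would otherwise be senior to B, so under the subordination agreement E and B exchange positions.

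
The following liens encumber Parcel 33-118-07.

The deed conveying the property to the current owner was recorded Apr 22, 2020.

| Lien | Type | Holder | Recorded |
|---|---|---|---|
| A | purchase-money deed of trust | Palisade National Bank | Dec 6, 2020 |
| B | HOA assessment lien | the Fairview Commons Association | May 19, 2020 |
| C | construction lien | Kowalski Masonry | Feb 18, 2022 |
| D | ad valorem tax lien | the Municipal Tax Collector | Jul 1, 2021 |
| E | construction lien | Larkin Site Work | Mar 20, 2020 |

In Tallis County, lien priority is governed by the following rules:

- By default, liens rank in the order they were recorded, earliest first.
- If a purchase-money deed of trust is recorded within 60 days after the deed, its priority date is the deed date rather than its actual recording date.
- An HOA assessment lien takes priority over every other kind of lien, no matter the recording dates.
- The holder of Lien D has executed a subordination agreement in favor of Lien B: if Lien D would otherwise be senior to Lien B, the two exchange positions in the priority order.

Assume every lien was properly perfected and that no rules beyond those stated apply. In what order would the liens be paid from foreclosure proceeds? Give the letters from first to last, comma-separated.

B, E, A, D, C

Effective dates: A missed the 60-day window (228 days after the deed), so its recording date stands.
B is an HOA assessment lien and takes priority over every other lien.
The other liens, earliest effective date first: E (Mar 20, 2020), A (Dec 6, 2020), D (Jul 1, 2021), C (Feb 18, 2022).
Since D is not senior to B, the subordination leaves the order unchanged.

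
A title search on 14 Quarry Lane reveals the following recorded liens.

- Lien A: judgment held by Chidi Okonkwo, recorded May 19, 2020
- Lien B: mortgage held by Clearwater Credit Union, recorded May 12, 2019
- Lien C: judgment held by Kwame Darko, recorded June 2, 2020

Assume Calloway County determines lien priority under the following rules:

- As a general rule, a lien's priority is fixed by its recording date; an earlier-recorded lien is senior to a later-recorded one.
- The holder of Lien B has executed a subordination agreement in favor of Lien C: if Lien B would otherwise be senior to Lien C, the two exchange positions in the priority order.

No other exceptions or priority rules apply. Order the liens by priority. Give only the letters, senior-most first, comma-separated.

Sorted by effective date: B (May 12, 2019), A (May 19, 2020), C (June 2, 2020).
B would otherwise be senior to C, so under the subordination agreement B and C exchange positions.

C, A, B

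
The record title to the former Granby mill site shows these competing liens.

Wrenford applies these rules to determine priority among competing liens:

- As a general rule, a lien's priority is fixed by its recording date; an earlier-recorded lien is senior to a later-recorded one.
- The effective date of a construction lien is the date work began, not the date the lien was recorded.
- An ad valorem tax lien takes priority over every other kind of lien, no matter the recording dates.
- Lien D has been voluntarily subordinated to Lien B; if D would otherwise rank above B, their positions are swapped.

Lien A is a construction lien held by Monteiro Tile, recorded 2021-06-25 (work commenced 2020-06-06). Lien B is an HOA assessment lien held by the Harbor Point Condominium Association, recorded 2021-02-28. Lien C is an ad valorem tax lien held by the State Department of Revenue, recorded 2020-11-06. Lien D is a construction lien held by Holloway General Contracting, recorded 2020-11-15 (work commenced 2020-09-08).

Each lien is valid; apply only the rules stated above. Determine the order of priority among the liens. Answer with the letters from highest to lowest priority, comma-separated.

C, A, B, D

First, effective dates: A's effective date is 2020-06-06, when work began; D's effective date is 2020-09-08, when work began.
C is an ad valorem tax lien, so it outranks all other liens regardless of date.
Among the remaining liens, by effective date: A (2020-06-06), D (2020-09-08), B (2021-02-28).
D is senior to B before the subordination, so the two trade places.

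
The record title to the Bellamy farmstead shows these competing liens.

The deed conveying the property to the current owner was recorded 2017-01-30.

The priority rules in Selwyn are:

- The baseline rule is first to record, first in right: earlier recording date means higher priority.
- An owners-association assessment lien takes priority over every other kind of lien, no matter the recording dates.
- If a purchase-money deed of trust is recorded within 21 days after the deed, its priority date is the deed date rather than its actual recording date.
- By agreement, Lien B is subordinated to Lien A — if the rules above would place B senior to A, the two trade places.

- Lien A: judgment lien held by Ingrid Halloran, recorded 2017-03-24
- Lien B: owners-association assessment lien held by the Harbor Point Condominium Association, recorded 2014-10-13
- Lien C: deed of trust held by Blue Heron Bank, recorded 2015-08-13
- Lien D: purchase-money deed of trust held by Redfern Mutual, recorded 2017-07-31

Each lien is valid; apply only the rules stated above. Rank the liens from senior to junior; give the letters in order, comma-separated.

Effective dates: D was recorded 182 days after the deed — beyond 21 days — so no relation-back applies.
B is an owners-association assessment lien and takes priority over every other lien.
Among the remaining liens, by effective date: C (2015-08-13), A (2017-03-24), D (2017-07-31).
The subordination applies — B was senior to A — so B and A swap.

A, C, B, D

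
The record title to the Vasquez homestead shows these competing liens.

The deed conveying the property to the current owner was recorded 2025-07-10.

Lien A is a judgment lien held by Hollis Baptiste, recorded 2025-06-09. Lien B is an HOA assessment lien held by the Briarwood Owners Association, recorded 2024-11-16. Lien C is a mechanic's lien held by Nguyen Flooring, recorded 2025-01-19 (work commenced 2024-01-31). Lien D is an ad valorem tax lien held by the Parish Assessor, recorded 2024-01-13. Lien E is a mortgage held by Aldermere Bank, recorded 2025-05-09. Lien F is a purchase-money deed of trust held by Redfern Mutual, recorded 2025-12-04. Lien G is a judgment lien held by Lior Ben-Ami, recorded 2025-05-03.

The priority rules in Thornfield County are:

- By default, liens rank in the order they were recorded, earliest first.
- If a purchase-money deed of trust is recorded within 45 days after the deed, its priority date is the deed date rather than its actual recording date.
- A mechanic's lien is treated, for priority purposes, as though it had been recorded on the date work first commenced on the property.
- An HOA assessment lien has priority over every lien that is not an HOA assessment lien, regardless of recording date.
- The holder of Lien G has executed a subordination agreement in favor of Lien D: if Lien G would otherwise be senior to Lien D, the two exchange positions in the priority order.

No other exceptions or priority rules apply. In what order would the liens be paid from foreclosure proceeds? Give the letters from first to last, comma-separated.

B, D, C, G, E, A, F

Effective dates: C is treated as recorded 2024-01-31, the work-commencement date; F was recorded 147 days after the deed — beyond 45 days — so no relation-back applies.
B is an HOA assessment lien, so it outranks all other liens regardless of date.
Among the remaining liens, by effective date: D (2024-01-13), C (2024-01-31), G (2025-05-03), E (2025-05-09), A (2025-06-09), F (2025-12-04).
G already ranks below D; the subordination has no effect.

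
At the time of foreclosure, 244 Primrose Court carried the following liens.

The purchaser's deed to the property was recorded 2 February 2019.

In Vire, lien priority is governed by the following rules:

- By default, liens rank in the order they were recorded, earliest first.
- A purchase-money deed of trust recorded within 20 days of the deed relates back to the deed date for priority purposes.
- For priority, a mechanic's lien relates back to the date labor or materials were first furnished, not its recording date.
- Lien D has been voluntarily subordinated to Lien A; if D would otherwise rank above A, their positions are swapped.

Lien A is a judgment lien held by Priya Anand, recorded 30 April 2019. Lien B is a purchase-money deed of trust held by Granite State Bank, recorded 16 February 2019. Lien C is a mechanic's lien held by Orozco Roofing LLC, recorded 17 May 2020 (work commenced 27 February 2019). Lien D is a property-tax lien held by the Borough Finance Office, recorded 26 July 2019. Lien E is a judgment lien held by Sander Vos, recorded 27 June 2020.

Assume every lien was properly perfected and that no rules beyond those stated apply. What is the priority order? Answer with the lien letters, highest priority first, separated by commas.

B, C, A, D, E

Effective dates after the stated exceptions: B relates back to the deed date 2 February 2019; C relates back to 27 February 2019 (work commenced).
By effective date, earliest first: B (2 February 2019), C (27 February 2019), A (30 April 2019), D (26 July 2019), E (27 June 2020).
D is already junior to A, so the subordination agreement changes nothing.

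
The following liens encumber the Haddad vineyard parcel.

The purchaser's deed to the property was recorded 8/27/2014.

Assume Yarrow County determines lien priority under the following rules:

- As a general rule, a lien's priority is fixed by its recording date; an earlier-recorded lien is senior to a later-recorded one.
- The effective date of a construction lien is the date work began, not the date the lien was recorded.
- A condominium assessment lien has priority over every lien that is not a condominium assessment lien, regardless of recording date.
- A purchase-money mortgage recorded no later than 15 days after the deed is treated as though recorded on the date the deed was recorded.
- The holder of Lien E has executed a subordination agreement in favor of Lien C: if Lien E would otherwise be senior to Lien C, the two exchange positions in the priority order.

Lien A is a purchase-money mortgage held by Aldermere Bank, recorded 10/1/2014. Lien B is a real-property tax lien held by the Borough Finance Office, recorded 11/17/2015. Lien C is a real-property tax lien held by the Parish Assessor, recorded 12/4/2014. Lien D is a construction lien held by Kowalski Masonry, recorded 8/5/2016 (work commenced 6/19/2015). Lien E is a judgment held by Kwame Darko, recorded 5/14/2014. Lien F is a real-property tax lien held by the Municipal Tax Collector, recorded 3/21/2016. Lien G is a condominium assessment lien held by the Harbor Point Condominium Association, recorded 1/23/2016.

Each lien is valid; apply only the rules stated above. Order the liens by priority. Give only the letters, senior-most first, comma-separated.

Effective dates: A missed the 15-day window (35 days after the deed), so its recording date stands; D relates back to 6/19/2015 (work commenced).
As a condominium assessment lien, G is senior to every other lien.
Remaining liens by effective date: E (5/14/2014), A (10/1/2014), C (12/4/2014), D (6/19/2015), B (11/17/2015), F (3/21/2016).
E would otherwise be senior to C, so under the subordination agreement E and C exchange positions.

G, C, A, E, D, B, F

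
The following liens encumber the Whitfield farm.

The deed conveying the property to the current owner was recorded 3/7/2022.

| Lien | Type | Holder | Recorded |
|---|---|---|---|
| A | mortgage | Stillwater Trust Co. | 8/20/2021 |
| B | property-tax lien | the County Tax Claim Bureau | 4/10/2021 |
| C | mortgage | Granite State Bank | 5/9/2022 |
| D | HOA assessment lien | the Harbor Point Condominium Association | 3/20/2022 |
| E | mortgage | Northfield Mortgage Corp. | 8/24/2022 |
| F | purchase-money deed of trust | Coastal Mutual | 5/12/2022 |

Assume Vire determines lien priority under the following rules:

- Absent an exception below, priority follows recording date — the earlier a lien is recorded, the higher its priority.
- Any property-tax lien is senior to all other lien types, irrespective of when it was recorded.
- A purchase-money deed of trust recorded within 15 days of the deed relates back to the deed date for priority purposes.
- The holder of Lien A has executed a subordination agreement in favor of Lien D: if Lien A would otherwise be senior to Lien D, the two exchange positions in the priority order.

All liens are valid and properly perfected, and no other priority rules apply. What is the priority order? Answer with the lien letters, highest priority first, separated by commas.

B, D, A, C, F, E

Adjusting effective dates: F was recorded 66 days after the deed — beyond 15 days — so no relation-back applies.
As a property-tax lien, B is senior to every other lien.
Remaining liens by effective date: A (8/20/2021), D (3/20/2022), C (5/9/2022), F (5/12/2022), E (8/24/2022).
The subordination applies — A was senior to D — so A and D swap.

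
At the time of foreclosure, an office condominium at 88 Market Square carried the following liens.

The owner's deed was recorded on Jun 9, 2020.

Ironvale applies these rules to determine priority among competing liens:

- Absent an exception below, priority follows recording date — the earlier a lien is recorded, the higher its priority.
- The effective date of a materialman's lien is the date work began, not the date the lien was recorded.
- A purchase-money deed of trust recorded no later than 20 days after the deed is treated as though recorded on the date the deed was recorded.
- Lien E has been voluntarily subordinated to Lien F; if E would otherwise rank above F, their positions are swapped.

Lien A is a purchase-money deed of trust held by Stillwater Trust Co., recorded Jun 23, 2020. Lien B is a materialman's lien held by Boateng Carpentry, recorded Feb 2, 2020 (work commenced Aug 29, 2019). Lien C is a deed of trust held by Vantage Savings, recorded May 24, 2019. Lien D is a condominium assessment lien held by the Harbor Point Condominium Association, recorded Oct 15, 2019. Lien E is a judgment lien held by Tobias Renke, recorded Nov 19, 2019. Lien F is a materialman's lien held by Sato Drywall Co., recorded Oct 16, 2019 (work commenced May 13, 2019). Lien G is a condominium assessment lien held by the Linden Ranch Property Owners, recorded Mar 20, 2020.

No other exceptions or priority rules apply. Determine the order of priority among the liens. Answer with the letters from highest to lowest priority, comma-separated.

F, C, B, D, E, G, A

Effective dates after the stated exceptions: A was recorded within the 20-day window, so its effective date is the deed date Jun 9, 2020; B is treated as recorded Aug 29, 2019, the work-commencement date; F's effective date is May 13, 2019, when work began.
By effective date: F (May 13, 2019), C (May 24, 2019), B (Aug 29, 2019), D (Oct 15, 2019), E (Nov 19, 2019), G (Mar 20, 2020), A (Jun 9, 2020).
Since E is not senior to F, the subordination leaves the order unchanged.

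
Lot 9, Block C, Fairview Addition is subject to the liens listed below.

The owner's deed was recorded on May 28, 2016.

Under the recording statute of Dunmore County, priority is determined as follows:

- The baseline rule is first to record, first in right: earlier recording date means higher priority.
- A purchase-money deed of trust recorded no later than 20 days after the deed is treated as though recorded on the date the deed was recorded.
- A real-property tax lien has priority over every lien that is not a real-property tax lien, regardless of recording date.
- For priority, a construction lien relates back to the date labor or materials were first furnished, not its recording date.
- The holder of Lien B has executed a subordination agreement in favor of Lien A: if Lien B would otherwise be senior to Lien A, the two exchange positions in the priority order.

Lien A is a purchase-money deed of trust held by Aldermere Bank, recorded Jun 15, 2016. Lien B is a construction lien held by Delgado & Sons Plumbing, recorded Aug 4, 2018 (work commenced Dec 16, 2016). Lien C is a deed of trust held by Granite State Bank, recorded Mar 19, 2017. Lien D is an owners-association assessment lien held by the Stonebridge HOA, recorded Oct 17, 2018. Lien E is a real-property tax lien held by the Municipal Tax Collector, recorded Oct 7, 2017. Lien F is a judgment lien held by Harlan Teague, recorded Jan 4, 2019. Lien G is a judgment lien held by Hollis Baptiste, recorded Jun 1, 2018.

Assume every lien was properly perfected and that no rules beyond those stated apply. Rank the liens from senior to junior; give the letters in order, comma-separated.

E, A, B, C, G, D, F

Adjusting effective dates: A was recorded within the 20-day window, so its effective date is the deed date May 28, 2016; B's effective date is Dec 16, 2016, when work began.
E, as a real-property tax lien, has superpriority and ranks first.
The other liens, earliest effective date first: A (May 28, 2016), B (Dec 16, 2016), C (Mar 19, 2017), G (Jun 1, 2018), D (Oct 17, 2018), F (Jan 4, 2019).
B already ranks below A; the subordination has no effect.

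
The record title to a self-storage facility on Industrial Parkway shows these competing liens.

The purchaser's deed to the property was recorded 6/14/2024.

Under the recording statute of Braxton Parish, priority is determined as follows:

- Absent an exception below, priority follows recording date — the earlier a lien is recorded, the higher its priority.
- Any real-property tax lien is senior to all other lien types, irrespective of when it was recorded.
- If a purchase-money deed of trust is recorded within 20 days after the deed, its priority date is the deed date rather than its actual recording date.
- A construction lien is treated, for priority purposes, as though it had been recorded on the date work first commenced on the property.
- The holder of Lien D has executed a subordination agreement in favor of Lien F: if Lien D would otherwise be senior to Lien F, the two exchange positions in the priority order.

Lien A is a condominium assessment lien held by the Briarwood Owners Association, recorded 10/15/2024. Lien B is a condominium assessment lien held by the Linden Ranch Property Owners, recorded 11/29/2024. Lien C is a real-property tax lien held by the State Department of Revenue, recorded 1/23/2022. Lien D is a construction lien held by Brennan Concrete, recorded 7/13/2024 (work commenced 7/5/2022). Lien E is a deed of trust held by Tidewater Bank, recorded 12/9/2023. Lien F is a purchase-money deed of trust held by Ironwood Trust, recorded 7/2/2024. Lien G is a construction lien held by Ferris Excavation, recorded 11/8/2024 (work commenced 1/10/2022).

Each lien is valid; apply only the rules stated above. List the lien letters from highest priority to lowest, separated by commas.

C, G, F, E, D, A, B

Effective dates: D's effective date is 7/5/2022, when work began; F's effective date is the deed date, 6/14/2024; G relates back to 1/10/2022 (work commenced).
C is a real-property tax lien, so it outranks all other liens regardless of date.
The other liens, earliest effective date first: G (1/10/2022), D (7/5/2022), E (12/9/2023), F (6/14/2024), A (10/15/2024), B (11/29/2024).
D would otherwise be senior to F, so under the subordination agreement D and F exchange positions.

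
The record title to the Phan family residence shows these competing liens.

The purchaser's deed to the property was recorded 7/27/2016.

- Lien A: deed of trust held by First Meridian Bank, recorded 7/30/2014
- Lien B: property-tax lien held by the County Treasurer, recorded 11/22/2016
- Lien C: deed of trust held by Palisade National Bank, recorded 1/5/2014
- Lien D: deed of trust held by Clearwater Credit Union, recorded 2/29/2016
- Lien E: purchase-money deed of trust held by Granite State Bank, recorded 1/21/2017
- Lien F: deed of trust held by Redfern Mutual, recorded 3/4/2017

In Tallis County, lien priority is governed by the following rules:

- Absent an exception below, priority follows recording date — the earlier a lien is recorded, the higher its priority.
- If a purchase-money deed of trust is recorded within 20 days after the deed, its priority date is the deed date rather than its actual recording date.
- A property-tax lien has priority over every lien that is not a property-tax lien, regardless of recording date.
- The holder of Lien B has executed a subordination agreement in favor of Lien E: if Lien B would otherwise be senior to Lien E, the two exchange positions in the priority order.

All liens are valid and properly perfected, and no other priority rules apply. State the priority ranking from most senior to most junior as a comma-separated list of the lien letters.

E, C, A, D, B, F

Adjusting effective dates: E was recorded 178 days after the deed — beyond 20 days — so no relation-back applies.
B, as a property-tax lien, has superpriority and ranks first.
Among the remaining liens, by effective date: C (1/5/2014), A (7/30/2014), D (2/29/2016), E (1/21/2017), F (3/4/2017).
B would otherwise be senior to E, so under the subordination agreement B and E exchange positions.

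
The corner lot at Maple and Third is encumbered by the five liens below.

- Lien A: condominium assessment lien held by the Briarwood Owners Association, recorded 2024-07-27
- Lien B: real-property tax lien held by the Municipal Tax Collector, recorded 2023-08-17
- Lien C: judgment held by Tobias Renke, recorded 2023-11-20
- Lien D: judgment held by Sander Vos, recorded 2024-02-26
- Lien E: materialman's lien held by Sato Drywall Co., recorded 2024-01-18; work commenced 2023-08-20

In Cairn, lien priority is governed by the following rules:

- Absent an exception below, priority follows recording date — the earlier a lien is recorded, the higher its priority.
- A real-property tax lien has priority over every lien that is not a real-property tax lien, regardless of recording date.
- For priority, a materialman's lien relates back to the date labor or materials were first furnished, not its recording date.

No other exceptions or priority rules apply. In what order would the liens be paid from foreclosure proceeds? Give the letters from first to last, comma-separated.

B, E, C, D, A

Effective dates after the stated exceptions: E is treated as recorded 2023-08-20, the work-commencement date.
B, as a real-property tax lien, has superpriority and ranks first.
The other liens, earliest effective date first: E (2023-08-20), C (2023-11-20), D (2024-02-26), A (2024-07-27).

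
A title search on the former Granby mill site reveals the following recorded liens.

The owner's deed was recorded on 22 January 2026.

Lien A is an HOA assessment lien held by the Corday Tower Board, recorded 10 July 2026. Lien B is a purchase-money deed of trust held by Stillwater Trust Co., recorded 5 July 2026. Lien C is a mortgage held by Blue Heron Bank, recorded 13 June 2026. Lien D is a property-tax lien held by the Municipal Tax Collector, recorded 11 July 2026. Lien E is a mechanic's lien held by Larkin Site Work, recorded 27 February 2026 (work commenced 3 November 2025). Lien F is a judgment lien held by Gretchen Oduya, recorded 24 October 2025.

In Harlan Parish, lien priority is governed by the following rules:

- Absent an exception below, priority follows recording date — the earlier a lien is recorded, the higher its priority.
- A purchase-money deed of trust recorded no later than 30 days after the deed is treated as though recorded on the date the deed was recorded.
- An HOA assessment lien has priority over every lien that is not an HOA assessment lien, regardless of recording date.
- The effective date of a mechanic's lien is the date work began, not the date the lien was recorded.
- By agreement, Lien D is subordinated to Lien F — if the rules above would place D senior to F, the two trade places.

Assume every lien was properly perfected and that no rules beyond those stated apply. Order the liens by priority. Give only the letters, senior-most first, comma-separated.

Adjusting effective dates: B was recorded 164 days after the deed — beyond 30 days — so no relation-back applies; E's effective date is 3 November 2025, when work began.
A is an HOA assessment lien, so it outranks all other liens regardless of date.
Ordering the rest by effective date: F (24 October 2025), E (3 November 2025), C (13 June 2026), B (5 July 2026), D (11 July 2026).
D already ranks below F; the subordination has no effect.

A, F, E, C, B, D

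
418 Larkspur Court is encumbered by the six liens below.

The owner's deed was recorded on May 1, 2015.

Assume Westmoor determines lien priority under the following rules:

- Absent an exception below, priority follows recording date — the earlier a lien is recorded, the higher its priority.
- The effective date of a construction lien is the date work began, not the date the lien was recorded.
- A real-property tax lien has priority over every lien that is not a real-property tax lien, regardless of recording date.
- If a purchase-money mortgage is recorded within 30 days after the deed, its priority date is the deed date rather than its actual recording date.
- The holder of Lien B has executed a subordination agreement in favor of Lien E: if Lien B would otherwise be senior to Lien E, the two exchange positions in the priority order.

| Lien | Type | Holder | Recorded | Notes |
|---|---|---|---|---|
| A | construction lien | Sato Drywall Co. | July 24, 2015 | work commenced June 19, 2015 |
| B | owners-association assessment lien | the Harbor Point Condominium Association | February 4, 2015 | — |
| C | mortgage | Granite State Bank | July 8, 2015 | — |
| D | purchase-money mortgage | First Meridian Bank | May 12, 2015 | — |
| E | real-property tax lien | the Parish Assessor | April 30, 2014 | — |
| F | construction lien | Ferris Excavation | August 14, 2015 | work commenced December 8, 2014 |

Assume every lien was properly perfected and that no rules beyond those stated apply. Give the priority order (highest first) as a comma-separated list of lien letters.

E, F, B, D, A, C

First, effective dates: A relates back to June 19, 2015 (work commenced); D relates back to the deed date May 1, 2015; F's effective date is December 8, 2014, when work began.
E is a real-property tax lien, so it outranks all other liens regardless of date.
Among the remaining liens, by effective date: F (December 8, 2014), B (February 4, 2015), D (May 1, 2015), A (June 19, 2015), C (July 8, 2015).
B is already junior to E, so the subordination agreement changes nothing.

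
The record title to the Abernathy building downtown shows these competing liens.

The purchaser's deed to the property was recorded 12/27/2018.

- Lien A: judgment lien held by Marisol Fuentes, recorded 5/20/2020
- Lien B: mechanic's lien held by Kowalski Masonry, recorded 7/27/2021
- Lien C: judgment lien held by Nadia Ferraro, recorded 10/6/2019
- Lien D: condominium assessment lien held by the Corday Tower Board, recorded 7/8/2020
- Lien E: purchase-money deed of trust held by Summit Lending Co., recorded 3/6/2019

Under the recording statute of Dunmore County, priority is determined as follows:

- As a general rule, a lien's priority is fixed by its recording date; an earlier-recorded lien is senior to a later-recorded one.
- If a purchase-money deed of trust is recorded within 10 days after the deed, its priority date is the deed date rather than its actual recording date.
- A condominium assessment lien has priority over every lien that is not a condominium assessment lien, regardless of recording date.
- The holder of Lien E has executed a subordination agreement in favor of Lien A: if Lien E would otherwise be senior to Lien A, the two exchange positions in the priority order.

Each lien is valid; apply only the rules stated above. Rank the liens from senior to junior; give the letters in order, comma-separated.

Effective dates: E missed the 10-day window (69 days after the deed), so its recording date stands.
D is a condominium assessment lien and takes priority over every other lien.
The other liens, earliest effective date first: E (3/6/2019), C (10/6/2019), A (5/20/2020), B (7/27/2021).
E would otherwise be senior to A, so under the subordination agreement E and A exchange positions.

D, A, C, E, B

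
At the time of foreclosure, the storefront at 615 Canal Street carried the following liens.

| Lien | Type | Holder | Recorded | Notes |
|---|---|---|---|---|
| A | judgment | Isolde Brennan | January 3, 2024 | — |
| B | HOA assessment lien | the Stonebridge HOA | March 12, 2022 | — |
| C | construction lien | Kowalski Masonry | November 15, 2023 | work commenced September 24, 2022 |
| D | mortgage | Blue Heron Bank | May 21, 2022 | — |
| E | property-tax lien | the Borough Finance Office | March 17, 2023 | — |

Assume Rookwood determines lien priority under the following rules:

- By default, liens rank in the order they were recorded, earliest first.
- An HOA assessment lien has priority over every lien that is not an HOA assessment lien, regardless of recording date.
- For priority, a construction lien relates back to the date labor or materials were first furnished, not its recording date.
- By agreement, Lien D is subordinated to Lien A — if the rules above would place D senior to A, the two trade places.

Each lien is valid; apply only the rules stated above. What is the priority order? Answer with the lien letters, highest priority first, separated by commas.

B, A, C, E, D

Effective dates after the stated exceptions: C relates back to September 24, 2022 (work commenced).
B, as an HOA assessment lien, has superpriority and ranks first.
Ordering the rest by effective date: D (May 21, 2022), C (September 24, 2022), E (March 17, 2023), A (January 3, 2024).
D is senior to A before the subordination, so the two trade places.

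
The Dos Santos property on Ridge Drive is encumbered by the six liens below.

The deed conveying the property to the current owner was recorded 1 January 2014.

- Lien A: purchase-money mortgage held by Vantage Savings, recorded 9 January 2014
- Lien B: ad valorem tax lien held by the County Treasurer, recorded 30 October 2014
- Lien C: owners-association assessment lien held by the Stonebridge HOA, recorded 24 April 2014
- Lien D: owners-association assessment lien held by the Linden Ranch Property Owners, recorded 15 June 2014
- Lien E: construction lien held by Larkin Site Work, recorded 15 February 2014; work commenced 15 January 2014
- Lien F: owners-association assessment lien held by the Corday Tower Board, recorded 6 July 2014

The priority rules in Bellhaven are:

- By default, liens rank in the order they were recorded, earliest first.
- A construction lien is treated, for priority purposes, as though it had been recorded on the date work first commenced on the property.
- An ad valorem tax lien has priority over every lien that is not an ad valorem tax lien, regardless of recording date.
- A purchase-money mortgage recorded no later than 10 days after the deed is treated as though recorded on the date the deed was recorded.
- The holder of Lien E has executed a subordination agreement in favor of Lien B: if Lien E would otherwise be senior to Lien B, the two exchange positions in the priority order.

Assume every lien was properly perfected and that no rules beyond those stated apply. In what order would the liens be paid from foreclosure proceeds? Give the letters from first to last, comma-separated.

B, A, E, C, D, F

Effective dates: A relates back to the deed date 1 January 2014; E's effective date is 15 January 2014, when work began.
As an ad valorem tax lien, B is senior to every other lien.
Ordering the rest by effective date: A (1 January 2014), E (15 January 2014), C (24 April 2014), D (15 June 2014), F (6 July 2014).
Since E is not senior to B, the subordination leaves the order unchanged.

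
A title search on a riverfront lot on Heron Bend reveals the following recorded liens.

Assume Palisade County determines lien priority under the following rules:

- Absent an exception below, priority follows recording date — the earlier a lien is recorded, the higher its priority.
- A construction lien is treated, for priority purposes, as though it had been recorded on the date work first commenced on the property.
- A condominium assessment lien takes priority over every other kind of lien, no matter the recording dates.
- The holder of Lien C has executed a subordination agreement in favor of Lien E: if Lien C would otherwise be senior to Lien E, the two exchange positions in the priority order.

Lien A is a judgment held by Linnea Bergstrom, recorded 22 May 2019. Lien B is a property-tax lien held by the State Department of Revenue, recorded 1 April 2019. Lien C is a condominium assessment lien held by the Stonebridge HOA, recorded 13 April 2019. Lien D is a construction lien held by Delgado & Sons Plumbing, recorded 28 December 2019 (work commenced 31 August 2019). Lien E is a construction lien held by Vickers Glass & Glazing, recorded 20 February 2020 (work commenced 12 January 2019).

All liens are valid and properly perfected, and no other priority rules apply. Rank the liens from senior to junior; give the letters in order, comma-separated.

E, C, B, A, D

First, effective dates: D relates back to 31 August 2019 (work commenced); E relates back to 12 January 2019 (work commenced).
As a condominium assessment lien, C is senior to every other lien.
Remaining liens by effective date: E (12 January 2019), B (1 April 2019), A (22 May 2019), D (31 August 2019).
C would otherwise be senior to E, so under the subordination agreement C and E exchange positions.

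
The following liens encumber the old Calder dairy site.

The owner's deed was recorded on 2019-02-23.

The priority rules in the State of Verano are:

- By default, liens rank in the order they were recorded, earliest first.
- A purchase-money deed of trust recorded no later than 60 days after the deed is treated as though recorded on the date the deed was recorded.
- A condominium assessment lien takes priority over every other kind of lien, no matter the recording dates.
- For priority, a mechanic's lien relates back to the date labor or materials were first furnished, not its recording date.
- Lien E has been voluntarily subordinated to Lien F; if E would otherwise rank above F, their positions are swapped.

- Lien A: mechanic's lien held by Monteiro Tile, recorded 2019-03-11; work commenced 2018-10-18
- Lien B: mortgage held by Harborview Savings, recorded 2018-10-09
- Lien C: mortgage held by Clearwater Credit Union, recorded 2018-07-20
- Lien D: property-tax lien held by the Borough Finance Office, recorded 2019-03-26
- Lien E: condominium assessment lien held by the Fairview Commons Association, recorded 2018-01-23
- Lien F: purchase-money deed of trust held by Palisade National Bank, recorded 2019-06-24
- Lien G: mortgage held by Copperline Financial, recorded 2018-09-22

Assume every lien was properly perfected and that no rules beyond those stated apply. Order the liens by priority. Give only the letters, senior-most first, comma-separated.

F, C, G, B, A, D, E

Effective dates: A relates back to 2018-10-18 (work commenced); F missed the 60-day window (121 days after the deed), so its recording date stands.
As a condominium assessment lien, E is senior to every other lien.
The other liens, earliest effective date first: C (2018-07-20), G (2018-09-22), B (2018-10-09), A (2018-10-18), D (2019-03-26), F (2019-06-24).
E would otherwise be senior to F, so under the subordination agreement E and F exchange positions.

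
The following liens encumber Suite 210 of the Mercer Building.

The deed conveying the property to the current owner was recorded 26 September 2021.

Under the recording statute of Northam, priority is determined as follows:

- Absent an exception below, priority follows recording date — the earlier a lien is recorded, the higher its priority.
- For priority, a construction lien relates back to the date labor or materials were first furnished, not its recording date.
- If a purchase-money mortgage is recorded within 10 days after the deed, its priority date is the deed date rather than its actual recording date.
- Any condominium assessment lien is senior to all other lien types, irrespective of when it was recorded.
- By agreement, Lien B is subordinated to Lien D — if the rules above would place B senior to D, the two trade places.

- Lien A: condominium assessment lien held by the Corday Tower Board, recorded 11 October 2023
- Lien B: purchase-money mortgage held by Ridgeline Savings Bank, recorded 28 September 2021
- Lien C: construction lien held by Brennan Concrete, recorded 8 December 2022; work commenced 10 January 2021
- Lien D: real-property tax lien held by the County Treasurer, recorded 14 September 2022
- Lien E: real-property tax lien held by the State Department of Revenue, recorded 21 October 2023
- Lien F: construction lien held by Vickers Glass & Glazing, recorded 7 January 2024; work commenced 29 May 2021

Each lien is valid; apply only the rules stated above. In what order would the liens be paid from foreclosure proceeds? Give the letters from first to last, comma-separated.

First, effective dates: B relates back to the deed date 26 September 2021; C relates back to 10 January 2021 (work commenced); F's effective date is 29 May 2021, when work began.
A is a condominium assessment lien, so it outranks all other liens regardless of date.
Among the remaining liens, by effective date: C (10 January 2021), F (29 May 2021), B (26 September 2021), D (14 September 2022), E (21 October 2023).
The subordination applies — B was senior to D — so B and D swap.

A, C, F, D, B, E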